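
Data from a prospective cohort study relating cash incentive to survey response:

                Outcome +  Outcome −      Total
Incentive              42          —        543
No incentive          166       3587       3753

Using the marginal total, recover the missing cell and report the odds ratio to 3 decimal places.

1.811

The missing cell is in the exposed row: 543 − 42 = 501.
So a = 42, b = 501, c = 166, d = 3587.
OR = (a·d)/(b·c) = (42 × 3587) / (501 × 166) = 150654 / 83166 = 1.81149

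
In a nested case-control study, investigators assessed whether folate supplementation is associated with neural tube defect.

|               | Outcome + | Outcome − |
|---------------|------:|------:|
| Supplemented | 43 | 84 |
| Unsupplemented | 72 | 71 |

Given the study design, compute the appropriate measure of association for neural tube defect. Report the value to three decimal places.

Cells: a = 43, b = 84, c = 72, d = 71.
This is a nested case-control study: participants were sampled on outcome status, so risks in the source population cannot be estimated directly — relative risk is not valid here. The odds ratio is the appropriate measure.
OR = (a·d)/(b·c) = (43 × 71) / (84 × 72) = 3053 / 6048 = 0.50479

0.505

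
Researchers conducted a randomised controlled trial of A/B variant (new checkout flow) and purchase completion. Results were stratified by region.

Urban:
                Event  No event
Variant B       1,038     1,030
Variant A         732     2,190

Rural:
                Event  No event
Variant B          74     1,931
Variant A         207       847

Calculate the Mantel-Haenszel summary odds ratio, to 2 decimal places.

OR_MH = Σ(aᵢdᵢ/nᵢ) / Σ(bᵢcᵢ/nᵢ), where nᵢ is the stratum total.
Stratum 1 (Urban): n = 4990; a·d/n = 1038·2190/4990 = 455.5551; b·c/n = 1030·732/4990 = 151.0942
Stratum 2 (Rural): n = 3059; a·d/n = 74·847/3059 = 20.4897; b·c/n = 1931·207/3059 = 130.6692
OR_MH = (455.5551 + 20.4897) / (151.0942 + 130.6692) = 476.0448 / 281.7634 = 1.68952

1.69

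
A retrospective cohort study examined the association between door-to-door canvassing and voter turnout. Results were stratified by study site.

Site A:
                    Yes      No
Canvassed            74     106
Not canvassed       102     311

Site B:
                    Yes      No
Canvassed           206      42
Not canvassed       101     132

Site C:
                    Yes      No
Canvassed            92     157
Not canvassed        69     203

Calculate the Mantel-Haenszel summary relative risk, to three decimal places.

1.718

RR_MH = Σ(aᵢ·n₀ᵢ/nᵢ) / Σ(cᵢ·n₁ᵢ/nᵢ), with n₁ᵢ = aᵢ+bᵢ (exposed), n₀ᵢ = cᵢ+dᵢ (unexposed), nᵢ = n₁ᵢ+n₀ᵢ.
Stratum 1 (Site A): n₁ = 180, n₀ = 413, n = 593; a·n₀/n = 74·413/593 = 51.5379; c·n₁/n = 102·180/593 = 30.9612
Stratum 2 (Site B): n₁ = 248, n₀ = 233, n = 481; a·n₀/n = 206·233/481 = 99.7879; c·n₁/n = 101·248/481 = 52.0748
Stratum 3 (Site C): n₁ = 249, n₀ = 272, n = 521; a·n₀/n = 92·272/521 = 48.0307; c·n₁/n = 69·249/521 = 32.9770
RR_MH = (51.5379 + 99.7879 + 48.0307) / (30.9612 + 52.0748 + 32.9770) = 199.3566 / 116.0130 = 1.71840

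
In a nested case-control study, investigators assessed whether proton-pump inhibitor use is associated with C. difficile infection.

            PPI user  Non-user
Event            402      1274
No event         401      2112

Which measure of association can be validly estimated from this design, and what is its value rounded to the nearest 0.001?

1.662

Reading the table with exposure as columns: a = 402 (PPI user, case), b = 401 (PPI user, non-case), c = 1274 (Non-user, case), d = 2112.
This is a nested case-control study: participants were sampled on outcome status, so risks in the source population cannot be estimated directly — relative risk is not valid here. The odds ratio is the appropriate measure.
OR = (a·d)/(b·c) = (402 × 2112) / (401 × 1274) = 849024 / 510874 = 1.66190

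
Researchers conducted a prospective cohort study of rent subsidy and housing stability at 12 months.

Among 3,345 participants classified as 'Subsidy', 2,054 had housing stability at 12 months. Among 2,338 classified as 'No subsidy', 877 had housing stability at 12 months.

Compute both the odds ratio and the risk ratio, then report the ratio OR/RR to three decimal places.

1.619

From the description: a = 2054, b = 1291, c = 877, d = 1461.
OR = (2054·1461)/(1291·877) = 3000894/1132207 = 2.65048
Risk in exposed = 2054/3345 = 0.61405; risk in unexposed = 877/2338 = 0.37511; RR = 1.63700
OR/RR = 2.65048 / 1.63700 = 1.61911
The outcome is not rare, so the OR lies further from 1 than the RR.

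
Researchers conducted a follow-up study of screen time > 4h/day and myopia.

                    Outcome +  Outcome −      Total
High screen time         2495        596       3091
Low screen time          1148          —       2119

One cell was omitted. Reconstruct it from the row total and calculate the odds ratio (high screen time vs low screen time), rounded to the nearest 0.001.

The missing cell is in the unexposed row: 2119 − 1148 = 971.
So a = 2495, b = 596, c = 1148, d = 971.
OR = (a·d)/(b·c) = (2495 × 971) / (596 × 1148) = 2422645 / 684208 = 3.54080

3.541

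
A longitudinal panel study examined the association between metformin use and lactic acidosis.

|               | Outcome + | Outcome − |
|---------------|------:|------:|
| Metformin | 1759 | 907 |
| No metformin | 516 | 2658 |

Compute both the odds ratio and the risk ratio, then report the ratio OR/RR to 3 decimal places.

Cells: a = 1759, b = 907, c = 516, d = 2658.
OR = (1759·2658)/(907·516) = 4675422/468012 = 9.98996
Risk in exposed = 1759/2666 = 0.65979; risk in unexposed = 516/3174 = 0.16257; RR = 4.05848
OR/RR = 9.98996 / 4.05848 = 2.46151
The outcome is not rare, so the OR lies further from 1 than the RR.

2.462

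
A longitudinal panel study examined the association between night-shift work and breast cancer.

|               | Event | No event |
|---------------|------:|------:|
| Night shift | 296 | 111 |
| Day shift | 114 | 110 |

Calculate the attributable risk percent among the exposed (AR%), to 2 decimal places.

30.02

Cells: a = 296, b = 111, c = 114, d = 110.
Risk in exposed = 296/407 = 0.72727; risk in unexposed = 114/224 = 0.50893.
RR = 0.72727/0.50893 = 1.42903
AR% = (RR − 1)/RR × 100 = (1.42903 − 1)/1.42903 × 100 = 30.0223%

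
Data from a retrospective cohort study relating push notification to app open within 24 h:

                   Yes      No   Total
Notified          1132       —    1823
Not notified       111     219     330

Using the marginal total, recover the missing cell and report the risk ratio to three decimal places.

The missing cell is in the exposed row: 1823 − 1132 = 691.
So a = 1132, b = 691, c = 111, d = 219.
RR = [a/(a+b)] / [c/(c+d)] = (1132/1823) / (111/330) = 0.62095/0.33636 = 1.84608

1.846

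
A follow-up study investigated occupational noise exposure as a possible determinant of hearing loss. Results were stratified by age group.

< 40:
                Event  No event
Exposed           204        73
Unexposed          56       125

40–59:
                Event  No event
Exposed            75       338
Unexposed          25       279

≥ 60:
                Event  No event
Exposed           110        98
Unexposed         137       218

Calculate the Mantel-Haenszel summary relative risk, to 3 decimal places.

1.838

RR_MH = Σ(aᵢ·n₀ᵢ/nᵢ) / Σ(cᵢ·n₁ᵢ/nᵢ), with n₁ᵢ = aᵢ+bᵢ (exposed), n₀ᵢ = cᵢ+dᵢ (unexposed), nᵢ = n₁ᵢ+n₀ᵢ.
Stratum 1 (< 40): n₁ = 277, n₀ = 181, n = 458; a·n₀/n = 204·181/458 = 80.6201; c·n₁/n = 56·277/458 = 33.8690
Stratum 2 (40–59): n₁ = 413, n₀ = 304, n = 717; a·n₀/n = 75·304/717 = 31.7992; c·n₁/n = 25·413/717 = 14.4003
Stratum 3 (≥ 60): n₁ = 208, n₀ = 355, n = 563; a·n₀/n = 110·355/563 = 69.3606; c·n₁/n = 137·208/563 = 50.6146
RR_MH = (80.6201 + 31.7992 + 69.3606) / (33.8690 + 14.4003 + 50.6146) = 181.7798 / 98.8838 = 1.83832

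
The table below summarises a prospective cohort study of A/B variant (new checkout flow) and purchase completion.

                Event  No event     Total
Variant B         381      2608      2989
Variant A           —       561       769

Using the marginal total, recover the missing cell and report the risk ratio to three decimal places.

The missing cell is in the unexposed row: 769 − 561 = 208.
So a = 381, b = 2608, c = 208, d = 561.
RR = [a/(a+b)] / [c/(c+d)] = (381/2989) / (208/769) = 0.12747/0.27048 = 0.47126

0.471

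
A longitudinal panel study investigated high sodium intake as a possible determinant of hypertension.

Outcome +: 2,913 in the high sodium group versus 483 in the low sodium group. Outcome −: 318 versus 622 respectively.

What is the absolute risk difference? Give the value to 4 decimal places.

0.4645

From the description: a = 2913, b = 318, c = 483, d = 622.
Risk in exposed = 2913/3231 = 0.901578; risk in unexposed = 483/1105 = 0.437104.
Risk difference = 0.901578 − 0.437104 = 0.464474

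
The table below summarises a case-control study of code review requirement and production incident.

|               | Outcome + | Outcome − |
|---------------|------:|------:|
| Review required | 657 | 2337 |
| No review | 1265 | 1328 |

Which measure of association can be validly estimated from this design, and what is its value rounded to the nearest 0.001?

0.295

Cells: a = 657, b = 2337, c = 1265, d = 1328.
This is a case-control study: participants were sampled on outcome status, so risks in the source population cannot be estimated directly — relative risk is not valid here. The odds ratio is the appropriate measure.
OR = (a·d)/(b·c) = (657 × 1328) / (2337 × 1265) = 872496 / 2956305 = 0.29513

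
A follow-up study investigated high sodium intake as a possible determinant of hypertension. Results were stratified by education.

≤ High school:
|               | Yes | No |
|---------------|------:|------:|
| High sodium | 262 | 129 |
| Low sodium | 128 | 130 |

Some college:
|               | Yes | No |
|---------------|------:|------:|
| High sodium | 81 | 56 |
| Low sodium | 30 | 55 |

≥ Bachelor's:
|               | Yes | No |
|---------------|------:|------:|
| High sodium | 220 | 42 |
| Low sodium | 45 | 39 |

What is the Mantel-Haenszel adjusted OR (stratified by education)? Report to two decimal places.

2.53

OR_MH = Σ(aᵢdᵢ/nᵢ) / Σ(bᵢcᵢ/nᵢ), where nᵢ is the stratum total.
Stratum 1 (≤ High school): n = 649; a·d/n = 262·130/649 = 52.4807; b·c/n = 129·128/649 = 25.4422
Stratum 2 (Some college): n = 222; a·d/n = 81·55/222 = 20.0676; b·c/n = 56·30/222 = 7.5676
Stratum 3 (≥ Bachelor's): n = 346; a·d/n = 220·39/346 = 24.7977; b·c/n = 42·45/346 = 5.4624
OR_MH = (52.4807 + 20.0676 + 24.7977) / (25.4422 + 7.5676 + 5.4624) = 97.3460 / 38.4722 = 2.53029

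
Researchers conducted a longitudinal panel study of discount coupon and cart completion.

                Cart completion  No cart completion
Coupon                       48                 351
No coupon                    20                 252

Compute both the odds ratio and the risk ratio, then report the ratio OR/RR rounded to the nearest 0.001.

Cells: a = 48, b = 351, c = 20, d = 252.
OR = (48·252)/(351·20) = 12096/7020 = 1.72308
Risk in exposed = 48/399 = 0.12030; risk in unexposed = 20/272 = 0.07353; RR = 1.63609
OR/RR = 1.72308 / 1.63609 = 1.05317
The outcome is not rare, so the OR lies further from 1 than the RR.

1.053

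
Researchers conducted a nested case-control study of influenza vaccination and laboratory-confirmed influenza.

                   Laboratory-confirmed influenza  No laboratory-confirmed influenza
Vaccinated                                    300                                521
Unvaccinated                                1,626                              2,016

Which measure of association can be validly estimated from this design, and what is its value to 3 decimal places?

0.714

Cells: a = 300, b = 521, c = 1626, d = 2016.
This is a nested case-control study: participants were sampled on outcome status, so risks in the source population cannot be estimated directly — relative risk is not valid here. The odds ratio is the appropriate measure.
OR = (a·d)/(b·c) = (300 × 2016) / (521 × 1626) = 604800 / 847146 = 0.71393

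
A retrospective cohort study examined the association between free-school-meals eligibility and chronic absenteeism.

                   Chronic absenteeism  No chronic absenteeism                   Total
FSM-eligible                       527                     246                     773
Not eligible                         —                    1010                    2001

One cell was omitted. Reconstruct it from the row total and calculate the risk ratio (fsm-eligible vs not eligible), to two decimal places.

1.38

The missing cell is in the unexposed row: 2001 − 1010 = 991.
So a = 527, b = 246, c = 991, d = 1010.
RR = [a/(a+b)] / [c/(c+d)] = (527/773) / (991/2001) = 0.68176/0.49525 = 1.37659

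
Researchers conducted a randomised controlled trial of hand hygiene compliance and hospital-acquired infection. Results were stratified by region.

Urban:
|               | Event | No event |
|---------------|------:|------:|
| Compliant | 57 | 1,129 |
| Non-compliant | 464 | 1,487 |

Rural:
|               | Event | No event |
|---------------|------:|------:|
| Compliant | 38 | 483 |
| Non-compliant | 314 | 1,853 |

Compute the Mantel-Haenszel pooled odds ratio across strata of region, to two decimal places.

0.24

OR_MH = Σ(aᵢdᵢ/nᵢ) / Σ(bᵢcᵢ/nᵢ), where nᵢ is the stratum total.
Stratum 1 (Urban): n = 3137; a·d/n = 57·1487/3137 = 27.0191; b·c/n = 1129·464/3137 = 166.9927
Stratum 2 (Rural): n = 2688; a·d/n = 38·1853/2688 = 26.1957; b·c/n = 483·314/2688 = 56.4219
OR_MH = (27.0191 + 26.1957) / (166.9927 + 56.4219) = 53.2148 / 223.4145 = 0.23819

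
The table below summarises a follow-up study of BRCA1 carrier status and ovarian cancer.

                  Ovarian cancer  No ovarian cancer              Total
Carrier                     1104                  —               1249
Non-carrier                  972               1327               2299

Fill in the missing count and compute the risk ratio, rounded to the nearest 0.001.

The missing cell is in the exposed row: 1249 − 1104 = 145.
So a = 1104, b = 145, c = 972, d = 1327.
RR = [a/(a+b)] / [c/(c+d)] = (1104/1249) / (972/2299) = 0.88391/0.42279 = 2.09064

2.091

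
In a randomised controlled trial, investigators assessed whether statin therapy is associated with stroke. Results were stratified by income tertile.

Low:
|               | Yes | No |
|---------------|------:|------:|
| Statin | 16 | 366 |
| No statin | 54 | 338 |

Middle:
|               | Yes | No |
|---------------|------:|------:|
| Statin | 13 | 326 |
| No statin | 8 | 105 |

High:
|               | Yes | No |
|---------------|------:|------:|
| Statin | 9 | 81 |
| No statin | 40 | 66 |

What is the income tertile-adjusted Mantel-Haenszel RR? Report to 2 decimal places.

0.32

RR_MH = Σ(aᵢ·n₀ᵢ/nᵢ) / Σ(cᵢ·n₁ᵢ/nᵢ), with n₁ᵢ = aᵢ+bᵢ (exposed), n₀ᵢ = cᵢ+dᵢ (unexposed), nᵢ = n₁ᵢ+n₀ᵢ.
Stratum 1 (Low): n₁ = 382, n₀ = 392, n = 774; a·n₀/n = 16·392/774 = 8.1034; c·n₁/n = 54·382/774 = 26.6512
Stratum 2 (Middle): n₁ = 339, n₀ = 113, n = 452; a·n₀/n = 13·113/452 = 3.2500; c·n₁/n = 8·339/452 = 6.0000
Stratum 3 (High): n₁ = 90, n₀ = 106, n = 196; a·n₀/n = 9·106/196 = 4.8673; c·n₁/n = 40·90/196 = 18.3673
RR_MH = (8.1034 + 3.2500 + 4.8673) / (26.6512 + 6.0000 + 18.3673) = 16.2207 / 51.0185 = 0.31794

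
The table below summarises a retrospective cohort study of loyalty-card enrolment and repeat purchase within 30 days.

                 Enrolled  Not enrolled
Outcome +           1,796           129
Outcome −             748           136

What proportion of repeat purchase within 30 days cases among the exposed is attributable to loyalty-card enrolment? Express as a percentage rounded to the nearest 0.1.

Reading the table with exposure as columns: a = 1796 (Enrolled, case), b = 748 (Enrolled, non-case), c = 129 (Not enrolled, case), d = 136.
Risk in exposed = 1796/2544 = 0.70597; risk in unexposed = 129/265 = 0.48679.
RR = 0.70597/0.48679 = 1.45026
AR% = (RR − 1)/RR × 100 = (1.45026 − 1)/1.45026 × 100 = 31.0468%

31.0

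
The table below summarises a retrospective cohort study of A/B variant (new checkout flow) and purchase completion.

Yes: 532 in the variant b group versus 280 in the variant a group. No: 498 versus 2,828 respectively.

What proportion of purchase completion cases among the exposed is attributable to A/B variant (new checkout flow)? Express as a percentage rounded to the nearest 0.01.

82.56

From the description: a = 532, b = 498, c = 280, d = 2828.
Risk in exposed = 532/1030 = 0.51650; risk in unexposed = 280/3108 = 0.09009.
RR = 0.51650/0.09009 = 5.73320
AR% = (RR − 1)/RR × 100 = (5.73320 − 1)/5.73320 × 100 = 82.5577%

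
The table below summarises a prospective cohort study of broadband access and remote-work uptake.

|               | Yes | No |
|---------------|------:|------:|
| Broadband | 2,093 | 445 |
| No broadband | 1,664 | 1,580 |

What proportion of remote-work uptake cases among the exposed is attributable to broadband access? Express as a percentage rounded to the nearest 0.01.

Cells: a = 2093, b = 445, c = 1664, d = 1580.
Risk in exposed = 2093/2538 = 0.82467; risk in unexposed = 1664/3244 = 0.51295.
RR = 0.82467/0.51295 = 1.60770
AR% = (RR − 1)/RR × 100 = (1.60770 − 1)/1.60770 × 100 = 37.7994%

37.80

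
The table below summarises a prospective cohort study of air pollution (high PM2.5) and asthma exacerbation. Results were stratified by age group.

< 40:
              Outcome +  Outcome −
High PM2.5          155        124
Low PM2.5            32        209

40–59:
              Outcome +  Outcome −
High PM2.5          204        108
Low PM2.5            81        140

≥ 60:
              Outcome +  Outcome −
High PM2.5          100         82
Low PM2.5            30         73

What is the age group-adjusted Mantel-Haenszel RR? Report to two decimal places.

2.30

RR_MH = Σ(aᵢ·n₀ᵢ/nᵢ) / Σ(cᵢ·n₁ᵢ/nᵢ), with n₁ᵢ = aᵢ+bᵢ (exposed), n₀ᵢ = cᵢ+dᵢ (unexposed), nᵢ = n₁ᵢ+n₀ᵢ.
Stratum 1 (< 40): n₁ = 279, n₀ = 241, n = 520; a·n₀/n = 155·241/520 = 71.8365; c·n₁/n = 32·279/520 = 17.1692
Stratum 2 (40–59): n₁ = 312, n₀ = 221, n = 533; a·n₀/n = 204·221/533 = 84.5854; c·n₁/n = 81·312/533 = 47.4146
Stratum 3 (≥ 60): n₁ = 182, n₀ = 103, n = 285; a·n₀/n = 100·103/285 = 36.1404; c·n₁/n = 30·182/285 = 19.1579
RR_MH = (71.8365 + 84.5854 + 36.1404) / (17.1692 + 47.4146 + 19.1579) = 192.5623 / 83.7418 = 2.29948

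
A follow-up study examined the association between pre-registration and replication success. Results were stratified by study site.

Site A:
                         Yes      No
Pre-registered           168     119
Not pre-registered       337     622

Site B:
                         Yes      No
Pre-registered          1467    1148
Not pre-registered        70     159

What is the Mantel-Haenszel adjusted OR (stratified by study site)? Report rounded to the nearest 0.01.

OR_MH = Σ(aᵢdᵢ/nᵢ) / Σ(bᵢcᵢ/nᵢ), where nᵢ is the stratum total.
Stratum 1 (Site A): n = 1246; a·d/n = 168·622/1246 = 83.8652; b·c/n = 119·337/1246 = 32.1854
Stratum 2 (Site B): n = 2844; a·d/n = 1467·159/2844 = 82.0158; b·c/n = 1148·70/2844 = 28.2560
OR_MH = (83.8652 + 82.0158) / (32.1854 + 28.2560) = 165.8810 / 60.4414 = 2.74449

2.74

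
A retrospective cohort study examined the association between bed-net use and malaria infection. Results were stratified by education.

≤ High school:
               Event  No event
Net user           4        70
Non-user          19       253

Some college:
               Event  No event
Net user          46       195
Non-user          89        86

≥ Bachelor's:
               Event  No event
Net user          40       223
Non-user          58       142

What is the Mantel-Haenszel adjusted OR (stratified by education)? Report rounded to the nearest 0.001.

0.336

OR_MH = Σ(aᵢdᵢ/nᵢ) / Σ(bᵢcᵢ/nᵢ), where nᵢ is the stratum total.
Stratum 1 (≤ High school): n = 346; a·d/n = 4·253/346 = 2.9249; b·c/n = 70·19/346 = 3.8439
Stratum 2 (Some college): n = 416; a·d/n = 46·86/416 = 9.5096; b·c/n = 195·89/416 = 41.7188
Stratum 3 (≥ Bachelor's): n = 463; a·d/n = 40·142/463 = 12.2678; b·c/n = 223·58/463 = 27.9352
OR_MH = (2.9249 + 9.5096 + 12.2678) / (3.8439 + 41.7188 + 27.9352) = 24.7023 / 73.4979 = 0.33610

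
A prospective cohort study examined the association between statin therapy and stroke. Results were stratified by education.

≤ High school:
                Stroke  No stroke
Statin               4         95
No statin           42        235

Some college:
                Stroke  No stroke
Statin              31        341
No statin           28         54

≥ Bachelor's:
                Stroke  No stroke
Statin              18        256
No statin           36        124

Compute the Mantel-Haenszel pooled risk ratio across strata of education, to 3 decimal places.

RR_MH = Σ(aᵢ·n₀ᵢ/nᵢ) / Σ(cᵢ·n₁ᵢ/nᵢ), with n₁ᵢ = aᵢ+bᵢ (exposed), n₀ᵢ = cᵢ+dᵢ (unexposed), nᵢ = n₁ᵢ+n₀ᵢ.
Stratum 1 (≤ High school): n₁ = 99, n₀ = 277, n = 376; a·n₀/n = 4·277/376 = 2.9468; c·n₁/n = 42·99/376 = 11.0585
Stratum 2 (Some college): n₁ = 372, n₀ = 82, n = 454; a·n₀/n = 31·82/454 = 5.5991; c·n₁/n = 28·372/454 = 22.9427
Stratum 3 (≥ Bachelor's): n₁ = 274, n₀ = 160, n = 434; a·n₀/n = 18·160/434 = 6.6359; c·n₁/n = 36·274/434 = 22.7281
RR_MH = (2.9468 + 5.5991 + 6.6359) / (11.0585 + 22.9427 + 22.7281) = 15.1819 / 56.7294 = 0.26762

0.268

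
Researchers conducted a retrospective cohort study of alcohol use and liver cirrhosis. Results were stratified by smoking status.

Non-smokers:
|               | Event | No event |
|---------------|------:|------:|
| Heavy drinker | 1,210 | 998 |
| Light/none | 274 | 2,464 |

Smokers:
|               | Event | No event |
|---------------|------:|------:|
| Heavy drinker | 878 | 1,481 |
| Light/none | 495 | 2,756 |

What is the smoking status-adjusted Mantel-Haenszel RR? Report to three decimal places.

RR_MH = Σ(aᵢ·n₀ᵢ/nᵢ) / Σ(cᵢ·n₁ᵢ/nᵢ), with n₁ᵢ = aᵢ+bᵢ (exposed), n₀ᵢ = cᵢ+dᵢ (unexposed), nᵢ = n₁ᵢ+n₀ᵢ.
Stratum 1 (Non-smokers): n₁ = 2208, n₀ = 2738, n = 4946; a·n₀/n = 1210·2738/4946 = 669.8302; c·n₁/n = 274·2208/4946 = 122.3195
Stratum 2 (Smokers): n₁ = 2359, n₀ = 3251, n = 5610; a·n₀/n = 878·3251/5610 = 508.8018; c·n₁/n = 495·2359/5610 = 208.1471
RR_MH = (669.8302 + 508.8018) / (122.3195 + 208.1471) = 1178.6319 / 330.4665 = 3.56657

3.567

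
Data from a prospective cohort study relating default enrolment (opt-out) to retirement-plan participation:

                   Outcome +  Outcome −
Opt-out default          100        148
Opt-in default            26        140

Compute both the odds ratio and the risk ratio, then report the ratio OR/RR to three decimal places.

Cells: a = 100, b = 148, c = 26, d = 140.
OR = (100·140)/(148·26) = 14000/3848 = 3.63825
Risk in exposed = 100/248 = 0.40323; risk in unexposed = 26/166 = 0.15663; RR = 2.57444
OR/RR = 3.63825 / 2.57444 = 1.41322
The outcome is not rare, so the OR lies further from 1 than the RR.

1.413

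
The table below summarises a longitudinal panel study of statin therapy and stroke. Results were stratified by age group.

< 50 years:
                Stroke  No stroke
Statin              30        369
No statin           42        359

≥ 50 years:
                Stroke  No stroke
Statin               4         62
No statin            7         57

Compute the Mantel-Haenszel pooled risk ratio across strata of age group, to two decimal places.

RR_MH = Σ(aᵢ·n₀ᵢ/nᵢ) / Σ(cᵢ·n₁ᵢ/nᵢ), with n₁ᵢ = aᵢ+bᵢ (exposed), n₀ᵢ = cᵢ+dᵢ (unexposed), nᵢ = n₁ᵢ+n₀ᵢ.
Stratum 1 (< 50 years): n₁ = 399, n₀ = 401, n = 800; a·n₀/n = 30·401/800 = 15.0375; c·n₁/n = 42·399/800 = 20.9475
Stratum 2 (≥ 50 years): n₁ = 66, n₀ = 64, n = 130; a·n₀/n = 4·64/130 = 1.9692; c·n₁/n = 7·66/130 = 3.5538
RR_MH = (15.0375 + 1.9692) / (20.9475 + 3.5538) = 17.0067 / 24.5013 = 0.69411

0.69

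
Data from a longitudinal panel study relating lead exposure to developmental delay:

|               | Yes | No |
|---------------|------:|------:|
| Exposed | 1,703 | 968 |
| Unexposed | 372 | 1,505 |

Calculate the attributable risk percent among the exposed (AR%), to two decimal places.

68.92

Cells: a = 1703, b = 968, c = 372, d = 1505.
Risk in exposed = 1703/2671 = 0.63759; risk in unexposed = 372/1877 = 0.19819.
RR = 0.63759/0.19819 = 3.21708
AR% = (RR − 1)/RR × 100 = (3.21708 − 1)/3.21708 × 100 = 68.9159%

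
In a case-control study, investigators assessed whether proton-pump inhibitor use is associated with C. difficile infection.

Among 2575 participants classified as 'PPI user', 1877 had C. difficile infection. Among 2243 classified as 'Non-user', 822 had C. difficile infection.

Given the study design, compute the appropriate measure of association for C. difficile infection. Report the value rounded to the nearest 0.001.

From the description: a = 1877, b = 698, c = 822, d = 1421.
This is a case-control study: participants were sampled on outcome status, so risks in the source population cannot be estimated directly — relative risk is not valid here. The odds ratio is the appropriate measure.
OR = (a·d)/(b·c) = (1877 × 1421) / (698 × 822) = 2667217 / 573756 = 4.64870

4.649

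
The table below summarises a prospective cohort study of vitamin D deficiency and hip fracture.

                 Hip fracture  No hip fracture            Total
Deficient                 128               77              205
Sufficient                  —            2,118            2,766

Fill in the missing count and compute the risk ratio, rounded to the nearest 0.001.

The missing cell is in the unexposed row: 2766 − 2118 = 648.
So a = 128, b = 77, c = 648, d = 2118.
RR = [a/(a+b)] / [c/(c+d)] = (128/205) / (648/2766) = 0.62439/0.23427 = 2.66522

2.665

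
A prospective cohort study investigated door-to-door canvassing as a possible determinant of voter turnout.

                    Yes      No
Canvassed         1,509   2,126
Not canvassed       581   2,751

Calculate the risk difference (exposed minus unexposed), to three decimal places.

Cells: a = 1509, b = 2126, c = 581, d = 2751.
Risk in exposed = 1509/3635 = 0.415131; risk in unexposed = 581/3332 = 0.174370.
Risk difference = 0.415131 − 0.174370 = 0.240761

0.241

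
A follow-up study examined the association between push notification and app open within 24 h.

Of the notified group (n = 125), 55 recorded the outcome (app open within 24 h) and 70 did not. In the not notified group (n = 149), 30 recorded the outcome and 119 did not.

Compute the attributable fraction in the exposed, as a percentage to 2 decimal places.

54.24

From the description: a = 55, b = 70, c = 30, d = 119.
Risk in exposed = 55/125 = 0.44000; risk in unexposed = 30/149 = 0.20134.
RR = 0.44000/0.20134 = 2.18533
AR% = (RR − 1)/RR × 100 = (2.18533 − 1)/2.18533 × 100 = 54.2404%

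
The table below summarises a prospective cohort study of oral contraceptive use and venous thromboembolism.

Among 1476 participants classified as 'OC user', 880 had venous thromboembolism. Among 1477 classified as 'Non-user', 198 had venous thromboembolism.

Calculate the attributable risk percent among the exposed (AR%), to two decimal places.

77.52

From the description: a = 880, b = 596, c = 198, d = 1279.
Risk in exposed = 880/1476 = 0.59621; risk in unexposed = 198/1477 = 0.13406.
RR = 0.59621/0.13406 = 4.44746
AR% = (RR − 1)/RR × 100 = (4.44746 − 1)/4.44746 × 100 = 77.5152%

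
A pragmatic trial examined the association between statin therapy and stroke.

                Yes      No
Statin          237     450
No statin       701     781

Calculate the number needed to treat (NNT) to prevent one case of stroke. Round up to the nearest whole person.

8

Risk in treated group = 237/687 = 0.34498; risk in control = 701/1482 = 0.47301.
Absolute risk reduction = 0.47301 − 0.34498 = 0.12803
NNT = 1 / ARR = 1 / 0.12803 = 7.811 → round up → 8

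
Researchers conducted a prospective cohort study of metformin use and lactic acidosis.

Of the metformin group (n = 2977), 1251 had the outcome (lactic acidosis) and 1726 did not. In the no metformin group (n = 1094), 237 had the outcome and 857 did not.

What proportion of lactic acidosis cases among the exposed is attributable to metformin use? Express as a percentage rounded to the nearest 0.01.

From the description: a = 1251, b = 1726, c = 237, d = 857.
Risk in exposed = 1251/2977 = 0.42022; risk in unexposed = 237/1094 = 0.21664.
RR = 0.42022/0.21664 = 1.93976
AR% = (RR − 1)/RR × 100 = (1.93976 − 1)/1.93976 × 100 = 48.4472%

48.45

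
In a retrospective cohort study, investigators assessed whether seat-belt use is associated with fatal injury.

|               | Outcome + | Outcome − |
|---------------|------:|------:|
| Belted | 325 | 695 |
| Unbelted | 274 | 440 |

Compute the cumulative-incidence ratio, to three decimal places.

0.830

Cells: a = 325, b = 695, c = 274, d = 440.
Risk in exposed = 325/1020 = 0.31863; risk in unexposed = 274/714 = 0.38375.
RR = 0.31863 / 0.38375 = 0.83029
The risk is 17% lower among the exposed than among the unexposed.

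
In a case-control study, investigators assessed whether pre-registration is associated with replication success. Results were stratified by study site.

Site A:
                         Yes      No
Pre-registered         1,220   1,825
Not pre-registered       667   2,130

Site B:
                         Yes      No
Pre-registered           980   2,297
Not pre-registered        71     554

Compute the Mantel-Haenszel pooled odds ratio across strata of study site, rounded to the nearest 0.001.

OR_MH = Σ(aᵢdᵢ/nᵢ) / Σ(bᵢcᵢ/nᵢ), where nᵢ is the stratum total.
Stratum 1 (Site A): n = 5842; a·d/n = 1220·2130/5842 = 444.8134; b·c/n = 1825·667/5842 = 208.3661
Stratum 2 (Site B): n = 3902; a·d/n = 980·554/3902 = 139.1389; b·c/n = 2297·71/3902 = 41.7957
OR_MH = (444.8134 + 139.1389) / (208.3661 + 41.7957) = 583.9523 / 250.1619 = 2.33430

2.334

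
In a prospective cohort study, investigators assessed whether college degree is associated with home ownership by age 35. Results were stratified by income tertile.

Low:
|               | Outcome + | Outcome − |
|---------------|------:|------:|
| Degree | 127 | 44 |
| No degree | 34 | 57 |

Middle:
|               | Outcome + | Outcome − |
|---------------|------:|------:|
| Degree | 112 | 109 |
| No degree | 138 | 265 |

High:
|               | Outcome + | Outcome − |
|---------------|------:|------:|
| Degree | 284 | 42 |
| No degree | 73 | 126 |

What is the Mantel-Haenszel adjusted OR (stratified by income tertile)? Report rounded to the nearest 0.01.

OR_MH = Σ(aᵢdᵢ/nᵢ) / Σ(bᵢcᵢ/nᵢ), where nᵢ is the stratum total.
Stratum 1 (Low): n = 262; a·d/n = 127·57/262 = 27.6298; b·c/n = 44·34/262 = 5.7099
Stratum 2 (Middle): n = 624; a·d/n = 112·265/624 = 47.5641; b·c/n = 109·138/624 = 24.1058
Stratum 3 (High): n = 525; a·d/n = 284·126/525 = 68.1600; b·c/n = 42·73/525 = 5.8400
OR_MH = (27.6298 + 47.5641 + 68.1600) / (5.7099 + 24.1058 + 5.8400) = 143.3539 / 35.6557 = 4.02050

4.02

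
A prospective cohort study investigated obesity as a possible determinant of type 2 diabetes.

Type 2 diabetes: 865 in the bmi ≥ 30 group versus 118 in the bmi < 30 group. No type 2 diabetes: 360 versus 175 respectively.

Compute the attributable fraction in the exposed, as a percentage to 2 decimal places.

From the description: a = 865, b = 360, c = 118, d = 175.
Risk in exposed = 865/1225 = 0.70612; risk in unexposed = 118/293 = 0.40273.
RR = 0.70612/0.40273 = 1.75334
AR% = (RR − 1)/RR × 100 = (1.75334 − 1)/1.75334 × 100 = 42.9659%

42.97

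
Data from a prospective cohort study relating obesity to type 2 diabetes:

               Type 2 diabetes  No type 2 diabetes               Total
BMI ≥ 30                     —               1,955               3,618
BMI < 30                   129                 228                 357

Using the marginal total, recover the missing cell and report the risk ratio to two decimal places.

1.27

The missing cell is in the exposed row: 3618 − 1955 = 1663.
So a = 1663, b = 1955, c = 129, d = 228.
RR = [a/(a+b)] / [c/(c+d)] = (1663/3618) / (129/357) = 0.45965/0.36134 = 1.27204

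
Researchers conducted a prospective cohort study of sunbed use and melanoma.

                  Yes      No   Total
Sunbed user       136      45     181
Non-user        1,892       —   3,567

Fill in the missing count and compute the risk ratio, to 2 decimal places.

1.42

The missing cell is in the unexposed row: 3567 − 1892 = 1675.
So a = 136, b = 45, c = 1892, d = 1675.
RR = [a/(a+b)] / [c/(c+d)] = (136/181) / (1892/3567) = 0.75138/0.53042 = 1.41658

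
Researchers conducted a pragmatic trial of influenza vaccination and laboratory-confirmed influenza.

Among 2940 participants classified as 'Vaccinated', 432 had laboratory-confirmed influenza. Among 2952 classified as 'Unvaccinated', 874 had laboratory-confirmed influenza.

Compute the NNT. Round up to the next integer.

7

Risk in treated group = 432/2940 = 0.14694; risk in control = 874/2952 = 0.29607.
Absolute risk reduction = 0.29607 − 0.14694 = 0.14913
NNT = 1 / ARR = 1 / 0.14913 = 6.705 → round up → 7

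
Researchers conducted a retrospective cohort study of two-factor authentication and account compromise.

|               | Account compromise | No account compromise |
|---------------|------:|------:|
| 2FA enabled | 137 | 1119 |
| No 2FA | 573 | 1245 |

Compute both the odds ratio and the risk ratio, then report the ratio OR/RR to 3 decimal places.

0.769

Cells: a = 137, b = 1119, c = 573, d = 1245.
OR = (137·1245)/(1119·573) = 170565/641187 = 0.26601
Risk in exposed = 137/1256 = 0.10908; risk in unexposed = 573/1818 = 0.31518; RR = 0.34607
OR/RR = 0.26601 / 0.34607 = 0.76866
The outcome is not rare, so the OR lies further from 1 than the RR.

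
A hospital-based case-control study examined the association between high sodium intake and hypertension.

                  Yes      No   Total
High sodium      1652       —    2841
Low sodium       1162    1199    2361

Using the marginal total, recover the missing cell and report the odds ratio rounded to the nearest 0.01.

1.43

The missing cell is in the exposed row: 2841 − 1652 = 1189.
So a = 1652, b = 1189, c = 1162, d = 1199.
OR = (a·d)/(b·c) = (1652 × 1199) / (1189 × 1162) = 1980748 / 1381618 = 1.43364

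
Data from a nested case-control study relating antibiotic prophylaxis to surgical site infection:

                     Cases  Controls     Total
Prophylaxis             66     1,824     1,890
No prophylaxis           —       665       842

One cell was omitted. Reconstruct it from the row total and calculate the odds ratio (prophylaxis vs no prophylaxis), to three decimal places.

0.136

The missing cell is in the unexposed row: 842 − 665 = 177.
So a = 66, b = 1824, c = 177, d = 665.
OR = (a·d)/(b·c) = (66 × 665) / (1824 × 177) = 43890 / 322848 = 0.13595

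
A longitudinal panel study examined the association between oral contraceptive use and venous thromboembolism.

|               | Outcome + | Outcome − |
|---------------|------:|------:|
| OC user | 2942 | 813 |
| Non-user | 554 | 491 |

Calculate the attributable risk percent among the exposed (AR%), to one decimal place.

32.3

Cells: a = 2942, b = 813, c = 554, d = 491.
Risk in exposed = 2942/3755 = 0.78349; risk in unexposed = 554/1045 = 0.53014.
RR = 0.78349/0.53014 = 1.47788
AR% = (RR − 1)/RR × 100 = (1.47788 − 1)/1.47788 × 100 = 32.3355%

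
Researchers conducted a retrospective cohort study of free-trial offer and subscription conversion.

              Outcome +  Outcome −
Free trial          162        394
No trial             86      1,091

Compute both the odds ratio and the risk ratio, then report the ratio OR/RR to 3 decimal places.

1.308

Cells: a = 162, b = 394, c = 86, d = 1091.
OR = (162·1091)/(394·86) = 176742/33884 = 5.21609
Risk in exposed = 162/556 = 0.29137; risk in unexposed = 86/1177 = 0.07307; RR = 3.98766
OR/RR = 5.21609 / 3.98766 = 1.30806
The outcome is not rare, so the OR lies further from 1 than the RR.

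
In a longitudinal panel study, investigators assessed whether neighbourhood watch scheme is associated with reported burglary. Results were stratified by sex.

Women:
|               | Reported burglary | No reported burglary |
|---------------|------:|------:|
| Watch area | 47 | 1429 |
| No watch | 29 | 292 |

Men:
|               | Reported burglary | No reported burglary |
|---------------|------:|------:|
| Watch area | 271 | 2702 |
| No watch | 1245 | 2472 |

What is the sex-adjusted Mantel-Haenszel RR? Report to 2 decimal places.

0.28

RR_MH = Σ(aᵢ·n₀ᵢ/nᵢ) / Σ(cᵢ·n₁ᵢ/nᵢ), with n₁ᵢ = aᵢ+bᵢ (exposed), n₀ᵢ = cᵢ+dᵢ (unexposed), nᵢ = n₁ᵢ+n₀ᵢ.
Stratum 1 (Women): n₁ = 1476, n₀ = 321, n = 1797; a·n₀/n = 47·321/1797 = 8.3957; c·n₁/n = 29·1476/1797 = 23.8197
Stratum 2 (Men): n₁ = 2973, n₀ = 3717, n = 6690; a·n₀/n = 271·3717/6690 = 150.5691; c·n₁/n = 1245·2973/6690 = 553.2713
RR_MH = (8.3957 + 150.5691) / (23.8197 + 553.2713) = 158.9647 / 577.0910 = 0.27546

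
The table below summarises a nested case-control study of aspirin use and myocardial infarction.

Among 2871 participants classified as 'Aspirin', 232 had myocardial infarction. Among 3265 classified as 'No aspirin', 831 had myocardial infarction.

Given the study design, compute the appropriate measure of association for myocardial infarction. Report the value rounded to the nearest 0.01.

0.26

From the description: a = 232, b = 2639, c = 831, d = 2434.
This is a nested case-control study: participants were sampled on outcome status, so risks in the source population cannot be estimated directly — relative risk is not valid here. The odds ratio is the appropriate measure.
OR = (a·d)/(b·c) = (232 × 2434) / (2639 × 831) = 564688 / 2193009 = 0.25749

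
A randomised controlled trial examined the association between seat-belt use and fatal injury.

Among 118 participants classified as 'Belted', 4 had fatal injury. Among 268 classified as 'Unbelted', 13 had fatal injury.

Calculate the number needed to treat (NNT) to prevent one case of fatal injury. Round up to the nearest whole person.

69

Risk in treated group = 4/118 = 0.03390; risk in control = 13/268 = 0.04851.
Absolute risk reduction = 0.04851 − 0.03390 = 0.01461
NNT = 1 / ARR = 1 / 0.01461 = 68.450 → round up → 69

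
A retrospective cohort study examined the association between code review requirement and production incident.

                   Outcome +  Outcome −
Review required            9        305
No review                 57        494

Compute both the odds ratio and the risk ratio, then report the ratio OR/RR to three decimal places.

Cells: a = 9, b = 305, c = 57, d = 494.
OR = (9·494)/(305·57) = 4446/17385 = 0.25574
Risk in exposed = 9/314 = 0.02866; risk in unexposed = 57/551 = 0.10345; RR = 0.27707
OR/RR = 0.25574 / 0.27707 = 0.92301
The outcome is not rare, so the OR lies further from 1 than the RR.

0.923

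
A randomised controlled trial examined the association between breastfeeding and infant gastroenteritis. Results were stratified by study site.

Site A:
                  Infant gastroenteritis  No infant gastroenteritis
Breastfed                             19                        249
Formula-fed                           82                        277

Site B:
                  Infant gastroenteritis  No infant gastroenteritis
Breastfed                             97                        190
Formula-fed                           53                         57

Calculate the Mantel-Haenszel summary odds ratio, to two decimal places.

OR_MH = Σ(aᵢdᵢ/nᵢ) / Σ(bᵢcᵢ/nᵢ), where nᵢ is the stratum total.
Stratum 1 (Site A): n = 627; a·d/n = 19·277/627 = 8.3939; b·c/n = 249·82/627 = 32.5646
Stratum 2 (Site B): n = 397; a·d/n = 97·57/397 = 13.9270; b·c/n = 190·53/397 = 25.3652
OR_MH = (8.3939 + 13.9270) / (32.5646 + 25.3652) = 22.3209 / 57.9298 = 0.38531

0.39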